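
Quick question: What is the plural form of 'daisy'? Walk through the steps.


Apply rule: Change -y to -ies (consonant + y). 'daisy' becomes 'daisies'.

daisies


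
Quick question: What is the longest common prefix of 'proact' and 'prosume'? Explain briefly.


Compare from the start: 3 characters match: 'pro'. Mismatch at position 4: 'a' vs 's'.

pro


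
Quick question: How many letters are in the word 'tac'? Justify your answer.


Spell out 'tac' and number each letter: t(1), a(2), c(3). Total: 3 letters.

3


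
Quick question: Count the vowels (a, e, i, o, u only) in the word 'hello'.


Vowels in 'hello': e, o = 2 vowels.

2


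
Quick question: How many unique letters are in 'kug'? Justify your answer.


Unique letters in 'kug': {g, k, u} = 3 distinct letters.

3


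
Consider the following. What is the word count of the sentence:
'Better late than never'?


Split into words: Better | late | than | never = 4 words.

4


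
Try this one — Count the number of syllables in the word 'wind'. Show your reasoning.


Break 'wind' into syllables: wind -> wind = 1 syllable

1 syllable


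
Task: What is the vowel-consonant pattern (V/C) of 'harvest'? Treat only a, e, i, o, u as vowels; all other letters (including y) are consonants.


Letter mapping: h = C, a = V, r = C, v = C, e = V, s = C, t = C.

CVCCVCC


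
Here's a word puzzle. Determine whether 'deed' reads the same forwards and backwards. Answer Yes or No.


Forward: 'deed'
Reversed: 'deed'
They are identical.

Yes


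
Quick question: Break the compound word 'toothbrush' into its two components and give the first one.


Split 'toothbrush' into 'tooth' + 'brush'. The first part is 'tooth'.

tooth


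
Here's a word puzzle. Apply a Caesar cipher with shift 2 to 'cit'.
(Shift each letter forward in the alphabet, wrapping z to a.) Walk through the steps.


Shift each letter by 2: c -> e, i -> k, t -> v. Result: 'ekv'.

ekv


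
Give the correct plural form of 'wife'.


Apply rule: Change -fe to -ves. 'wife' becomes 'wives'.

wives


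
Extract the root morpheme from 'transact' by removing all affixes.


Remove prefix 'trans' from 'transact' to get root 'act'.

act


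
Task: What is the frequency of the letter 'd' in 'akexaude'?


Letter 'd' in 'akexaude': found at position(s) 7 = 1 occurrence(s).

1


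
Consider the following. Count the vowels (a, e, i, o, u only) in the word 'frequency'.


Vowels in 'frequency': e, u, e = 3 vowels.

3


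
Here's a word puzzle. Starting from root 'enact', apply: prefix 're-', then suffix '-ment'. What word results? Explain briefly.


Step 1: Add prefix 're-' to 'enact' = 'reenact'
Step 2: Add suffix '-ment' to 'reenact' = 'reenactment'

reenactment


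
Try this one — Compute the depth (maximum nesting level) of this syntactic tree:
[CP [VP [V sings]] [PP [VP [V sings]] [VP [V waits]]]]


Count bracket nesting levels:
'[' at pos 0: depth = 1
'[' at pos 4: depth = 2
'[' at pos 8: depth = 3
'[' at pos 19: depth = 2
'[' at pos 23: depth = 3
'[' at pos 27: depth = 4
'[' at pos 38: depth = 3
'[' at pos 42: depth = 4
Maximum depth reached: 4

4


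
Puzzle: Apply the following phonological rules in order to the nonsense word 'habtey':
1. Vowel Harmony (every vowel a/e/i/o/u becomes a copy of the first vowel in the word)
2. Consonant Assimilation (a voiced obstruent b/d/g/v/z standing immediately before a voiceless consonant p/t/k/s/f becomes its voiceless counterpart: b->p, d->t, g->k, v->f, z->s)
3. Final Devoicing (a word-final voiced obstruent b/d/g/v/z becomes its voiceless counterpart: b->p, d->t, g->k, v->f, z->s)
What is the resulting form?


Starting form: 'habtey'
Rule 1: Vowel Harmony: all vowels become 'a' (matching first vowel). 'habtey' -> 'habtay'
Rule 2: Consonant Assimilation: voiced obstruent before voiceless consonant becomes voiceless ('bt' -> 'pt'). 'habtay' -> 'haptay'
Rule 3: Final Devoicing: final consonant 'y' is not one of the voiced obstruents b/d/g/v/z. No change.
Final form: 'haptay'

haptay


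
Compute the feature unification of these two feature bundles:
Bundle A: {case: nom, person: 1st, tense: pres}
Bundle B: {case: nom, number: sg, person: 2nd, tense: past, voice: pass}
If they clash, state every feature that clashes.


Compare features:
case: A=nom vs B=nom -> unified: nom
number: A=_ vs B=sg -> unified: sg
person: A=1st vs B=2nd -> CLASH
tense: A=pres vs B=past -> CLASH
voice: A=_ vs B=pass -> unified: pass
Clashes detected on features 'person' (1st vs 2nd) and 'tense' (pres vs past); unification fails.

CLASH on 'person' (1st vs 2nd) and 'tense' (pres vs past)


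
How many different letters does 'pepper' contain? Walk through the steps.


Unique letters in 'pepper': {e, p, r} = 3 distinct letters.

3


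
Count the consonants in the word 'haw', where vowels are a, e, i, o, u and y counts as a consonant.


Consonants in 'haw': h, w = 2 consonants.

2


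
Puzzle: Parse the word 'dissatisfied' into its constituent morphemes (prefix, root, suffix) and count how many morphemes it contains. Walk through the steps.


Step 1: Identify prefix: 'dis' (meaning: not/apart)
Step 2: Identify root: 'satisfy'
Step 3: Identify suffix(es): 'ed'
Decomposition: dis- (prefix: not/apart) + satisfy (root) + -ed (suffix: past)
Total morphemes: 3

3 morphemes (dis- (prefix: not/apart) + satisfy (root) + -ed (suffix: past))


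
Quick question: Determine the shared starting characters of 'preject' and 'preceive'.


Compare from the start: 3 characters match: 'pre'. Mismatch at position 4: 'j' vs 'c'.

pre


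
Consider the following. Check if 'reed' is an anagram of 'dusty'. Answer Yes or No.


Sorted letters of 'reed': 'deer'
Sorted letters of 'dusty': 'dstuy'
They do not match.

No


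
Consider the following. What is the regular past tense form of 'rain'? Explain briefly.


Apply rule: Add -ed. 'rain' becomes 'rained'.

rained


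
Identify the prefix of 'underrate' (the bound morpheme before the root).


The word 'underrate' = 'under' (prefix) + 'rate' (root). The prefix is 'under'.

under


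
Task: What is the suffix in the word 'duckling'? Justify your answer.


The word 'duckling' = 'duck' (root) + '-ling' (suffix). The suffix is '-ling'.

ling


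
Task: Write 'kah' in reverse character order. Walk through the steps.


Reverse 'kah' character by character: 'hak'.

hak


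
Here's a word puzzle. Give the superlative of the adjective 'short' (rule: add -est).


Apply superlative formation (add -est): 'short' -> 'shortest'.

shortest


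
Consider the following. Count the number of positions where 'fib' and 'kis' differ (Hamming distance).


Alignment:
Position 1: 'f' vs 'k' = DIFFER
Position 2: 'i' vs 'i' = match
Position 3: 'b' vs 's' = DIFFER
Total differences: 2

2


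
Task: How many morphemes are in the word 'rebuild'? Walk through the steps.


Decomposition: re- (prefix) + build (root) = 2 morpheme(s)

2 morphemes


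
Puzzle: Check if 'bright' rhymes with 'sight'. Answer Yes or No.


Rime (stressed vowel + following sounds) of 'bright': -ight = /aɪt/
Rime of 'sight': -ight = /aɪt/
/aɪt/ and /aɪt/ are the same ending sound, so the words rhyme.

Yes


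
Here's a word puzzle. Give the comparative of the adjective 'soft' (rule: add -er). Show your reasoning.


Apply comparative formation (add -er): 'soft' -> 'softer'.

softer


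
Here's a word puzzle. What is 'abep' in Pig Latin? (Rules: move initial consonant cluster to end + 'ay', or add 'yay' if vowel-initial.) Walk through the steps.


'abep' starts with a vowel, so add 'yay': 'abepyay'.

abepyay


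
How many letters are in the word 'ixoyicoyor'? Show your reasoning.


Spell out 'ixoyicoyor' and number each letter: i(1), x(2), o(3), y(4), i(5), c(6), o(7), y(8), o(9), r(10). Total: 10 letters.

10


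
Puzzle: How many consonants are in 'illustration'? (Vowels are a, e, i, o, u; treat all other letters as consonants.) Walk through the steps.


Consonants in 'illustration': l, l, s, t, r, t, n = 7 consonants.

7


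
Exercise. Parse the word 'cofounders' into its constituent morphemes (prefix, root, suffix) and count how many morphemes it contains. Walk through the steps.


Step 1: Identify prefix: 'co' (meaning: together)
Step 2: Identify root: 'found'
Step 3: Identify suffix(es): 'er, s'
Decomposition: co- (prefix: together) + found (root) + -er (suffix: one who) + -s (plural)
Total morphemes: 4

4 morphemes (co- (prefix: together) + found (root) + -er (suffix: one who) + -s (plural))


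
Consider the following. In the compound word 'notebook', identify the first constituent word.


Split 'notebook' into 'note' + 'book'. The first part is 'note'.

note


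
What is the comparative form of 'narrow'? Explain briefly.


Apply comparative formation (add -er): 'narrow' -> 'narrower'.

narrower


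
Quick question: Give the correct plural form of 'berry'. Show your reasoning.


Apply rule: Change -y to -ies (consonant + y). 'berry' becomes 'berries'.

berries


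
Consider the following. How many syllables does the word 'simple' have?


Break 'simple' into syllables: sim-ple -> sim | ple = 2 syllables

2 syllables


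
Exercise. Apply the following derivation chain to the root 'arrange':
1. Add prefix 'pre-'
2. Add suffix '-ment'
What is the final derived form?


Step 1: Add prefix 'pre-' to 'arrange' = 'prearrange'
Step 2: Add suffix '-ment' to 'prearrange' = 'prearrangement'

prearrangement


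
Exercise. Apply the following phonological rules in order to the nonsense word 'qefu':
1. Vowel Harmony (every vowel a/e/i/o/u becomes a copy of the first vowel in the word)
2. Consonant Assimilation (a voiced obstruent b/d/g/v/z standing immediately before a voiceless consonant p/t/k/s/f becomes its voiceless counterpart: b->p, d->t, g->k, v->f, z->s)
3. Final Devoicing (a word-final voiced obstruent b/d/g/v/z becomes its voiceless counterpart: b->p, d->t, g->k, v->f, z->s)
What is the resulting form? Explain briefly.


Starting form: 'qefu'
Rule 1: Vowel Harmony: all vowels become 'e' (matching first vowel). 'qefu' -> 'qefe'
Rule 2: Consonant Assimilation: no voiced obstruent (b/d/g/v/z) stands immediately before a voiceless consonant (p/t/k/s/f). No change.
Rule 3: Final Devoicing: the word ends in the vowel 'e', not a consonant. No change.
Final form: 'qefe'

qefe


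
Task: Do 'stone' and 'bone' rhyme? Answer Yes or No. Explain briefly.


Rime (stressed vowel + following sounds) of 'stone': -one = /oʊn/
Rime of 'bone': -one = /oʊn/
/oʊn/ and /oʊn/ are the same ending sound, so the words rhyme.

Yes


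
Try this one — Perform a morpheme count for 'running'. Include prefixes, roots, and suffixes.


Decomposition: run (root) + -ing (suffix) = 2 morpheme(s)

2 morphemes


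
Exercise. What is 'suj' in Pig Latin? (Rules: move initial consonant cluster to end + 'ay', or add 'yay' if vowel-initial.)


'suj': move consonant cluster 's' to end and add 'ay': 'ujsay'.

ujsay


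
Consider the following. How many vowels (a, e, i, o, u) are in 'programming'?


Vowels in 'programming': o, a, i = 3 vowels.

3


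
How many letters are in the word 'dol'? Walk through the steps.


Spell out 'dol' and number each letter: d(1), o(2), l(3). Total: 3 letters.

3


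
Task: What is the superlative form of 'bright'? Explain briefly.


Apply superlative formation (add -est): 'bright' -> 'brightest'.

brightest


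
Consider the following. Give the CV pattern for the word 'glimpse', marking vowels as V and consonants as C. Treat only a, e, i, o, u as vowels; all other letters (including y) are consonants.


Letter mapping: g = C, l = C, i = V, m = C, p = C, s = C, e = V.

CCVCCCV


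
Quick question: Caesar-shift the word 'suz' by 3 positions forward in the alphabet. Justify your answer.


Shift each letter by 3: s -> v, u -> x, z -> c. Result: 'vxc'.

vxc


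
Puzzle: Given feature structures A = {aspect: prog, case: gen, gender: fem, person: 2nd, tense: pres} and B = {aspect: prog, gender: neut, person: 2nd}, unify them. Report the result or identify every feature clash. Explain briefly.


Compare features:
aspect: A=prog vs B=prog -> unified: prog
case: A=gen vs B=_ -> unified: gen
gender: A=fem vs B=neut -> CLASH
person: A=2nd vs B=2nd -> unified: 2nd
tense: A=pres vs B=_ -> unified: pres
Clash detected on feature 'gender' (fem vs neut); unification fails.

CLASH on 'gender' (fem vs neut)


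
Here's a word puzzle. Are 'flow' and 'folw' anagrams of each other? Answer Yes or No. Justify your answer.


Sorted letters of 'flow': 'flow'
Sorted letters of 'folw': 'flow'
They match.

Yes


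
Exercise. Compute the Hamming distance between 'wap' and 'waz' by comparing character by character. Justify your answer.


Alignment:
Position 1: 'w' vs 'w' = match
Position 2: 'a' vs 'a' = match
Position 3: 'p' vs 'z' = DIFFER
Total differences: 1

1


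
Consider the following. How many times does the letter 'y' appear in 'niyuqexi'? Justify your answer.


Letter 'y' in 'niyuqexi': found at position(s) 3 = 1 occurrence(s).

1


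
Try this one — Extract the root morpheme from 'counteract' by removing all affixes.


Remove prefix 'counter' from 'counteract' to get root 'act'.

act


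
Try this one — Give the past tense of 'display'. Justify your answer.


Apply rule: Add -ed. 'display' becomes 'displayed'.

displayed


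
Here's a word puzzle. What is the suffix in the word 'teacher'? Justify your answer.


The word 'teacher' = 'teach' (root) + '-er' (suffix). The suffix is '-er'.

er


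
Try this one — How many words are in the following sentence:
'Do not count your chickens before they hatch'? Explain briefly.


Split into words: Do | not | count | your | chickens | before | they | hatch = 8 words.

8


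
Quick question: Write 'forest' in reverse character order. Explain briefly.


Reverse 'forest' character by character: 'tserof'.

tserof


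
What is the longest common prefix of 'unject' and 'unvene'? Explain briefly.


Compare from the start: 2 characters match: 'un'. Mismatch at position 3: 'j' vs 'v'.

un


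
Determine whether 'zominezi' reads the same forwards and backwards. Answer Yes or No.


Forward: 'zominezi'
Reversed: 'izenimoz'
They differ.

No


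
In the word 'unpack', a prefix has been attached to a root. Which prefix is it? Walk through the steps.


The word 'unpack' = 'un' (prefix) + 'pack' (root). The prefix is 'un'.

un


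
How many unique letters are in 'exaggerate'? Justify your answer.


Unique letters in 'exaggerate': {a, e, g, r, t, x} = 6 distinct letters.

6


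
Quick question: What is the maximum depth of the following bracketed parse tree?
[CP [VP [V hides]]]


Count bracket nesting levels:
'[' at pos 0: depth = 1
'[' at pos 4: depth = 2
'[' at pos 8: depth = 3
Maximum depth reached: 3

3


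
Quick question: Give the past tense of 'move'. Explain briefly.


Apply rule: Add -d (word ends in -e). 'move' becomes 'moved'.

moved


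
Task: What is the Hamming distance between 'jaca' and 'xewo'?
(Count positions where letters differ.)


Alignment:
Position 1: 'j' vs 'x' = DIFFER
Position 2: 'a' vs 'e' = DIFFER
Position 3: 'c' vs 'w' = DIFFER
Position 4: 'a' vs 'o' = DIFFER
Total differences: 4

4


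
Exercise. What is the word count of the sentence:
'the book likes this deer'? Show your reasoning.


Split into words: the | book | likes | this | deer = 5 words.

5


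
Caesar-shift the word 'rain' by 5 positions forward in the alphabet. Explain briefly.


Shift each letter by 5: r -> w, a -> f, i -> n, n -> s. Result: 'wfns'.

wfns


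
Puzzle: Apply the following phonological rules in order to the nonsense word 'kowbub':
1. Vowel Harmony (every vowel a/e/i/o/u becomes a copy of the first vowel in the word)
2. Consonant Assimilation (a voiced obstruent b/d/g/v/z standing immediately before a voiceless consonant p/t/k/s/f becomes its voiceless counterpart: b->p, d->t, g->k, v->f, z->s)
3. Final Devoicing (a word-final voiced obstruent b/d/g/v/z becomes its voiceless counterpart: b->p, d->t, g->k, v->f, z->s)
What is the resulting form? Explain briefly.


Starting form: 'kowbub'
Rule 1: Vowel Harmony: all vowels become 'o' (matching first vowel). 'kowbub' -> 'kowbob'
Rule 2: Consonant Assimilation: no voiced obstruent (b/d/g/v/z) stands immediately before a voiceless consonant (p/t/k/s/f). No change.
Rule 3: Final Devoicing: word-final voiced obstruent 'b' becomes voiceless 'p'. 'kowbob' -> 'kowbop'
Final form: 'kowbop'

kowbop


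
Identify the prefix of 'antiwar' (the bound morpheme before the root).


The word 'antiwar' = 'anti' (prefix) + 'war' (root). The prefix is 'anti'.

anti


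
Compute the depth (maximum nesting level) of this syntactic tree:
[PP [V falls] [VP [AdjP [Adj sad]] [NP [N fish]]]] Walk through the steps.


Count bracket nesting levels:
'[' at pos 0: depth = 1
'[' at pos 4: depth = 2
'[' at pos 14: depth = 2
'[' at pos 18: depth = 3
'[' at pos 24: depth = 4
'[' at pos 35: depth = 3
'[' at pos 39: depth = 4
Maximum depth reached: 4

4


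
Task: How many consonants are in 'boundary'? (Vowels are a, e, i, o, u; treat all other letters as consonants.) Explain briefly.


Consonants in 'boundary': b, n, d, r, y = 5 consonants.

5


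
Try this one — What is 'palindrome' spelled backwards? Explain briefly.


Reverse 'palindrome' character by character: 'emordnilap'.

emordnilap


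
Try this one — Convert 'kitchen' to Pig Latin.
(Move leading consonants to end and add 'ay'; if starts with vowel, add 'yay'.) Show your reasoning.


'kitchen': move consonant cluster 'k' to end and add 'ay': 'itchenkay'.

itchenkay


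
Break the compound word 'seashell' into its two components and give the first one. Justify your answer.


Split 'seashell' into 'sea' + 'shell'. The first part is 'sea'.

sea


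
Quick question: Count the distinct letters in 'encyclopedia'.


Unique letters in 'encyclopedia': {a, c, d, e, i, l, n, o, p, y} = 10 distinct letters.

10


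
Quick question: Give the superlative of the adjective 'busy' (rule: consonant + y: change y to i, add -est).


Apply superlative formation (consonant + y: change y to i, add -est): 'busy' -> 'busiest'.

busiest


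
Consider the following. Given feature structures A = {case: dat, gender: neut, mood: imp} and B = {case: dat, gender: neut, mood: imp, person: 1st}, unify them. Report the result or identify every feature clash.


Compare features:
case: A=dat vs B=dat -> unified: dat
gender: A=neut vs B=neut -> unified: neut
mood: A=imp vs B=imp -> unified: imp
person: A=_ vs B=1st -> unified: 1st
No clashes found.

Unified: {case: dat, gender: neut, mood: imp, person: 1st}


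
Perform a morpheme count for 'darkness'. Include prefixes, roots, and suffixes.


Decomposition: dark (root) + -ness (suffix) = 2 morpheme(s)

2 morphemes


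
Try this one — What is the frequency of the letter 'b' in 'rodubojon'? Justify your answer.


Letter 'b' in 'rodubojon': found at position(s) 5 = 1 occurrence(s).

1


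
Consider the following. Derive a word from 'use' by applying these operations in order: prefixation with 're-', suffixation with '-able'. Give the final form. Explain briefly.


Step 1: Add prefix 're-' to 'use' = 'reuse'
Step 2: Add suffix '-able' to 'reuse' = 'reusable'

reusable


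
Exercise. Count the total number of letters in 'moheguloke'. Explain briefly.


Spell out 'moheguloke' and number each letter: m(1), o(2), h(3), e(4), g(5), u(6), l(7), o(8), k(9), e(10). Total: 10 letters.

10


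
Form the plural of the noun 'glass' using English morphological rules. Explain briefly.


Apply rule: Add -es (sibilant/fricative ending). 'glass' becomes 'glasses'.

glasses


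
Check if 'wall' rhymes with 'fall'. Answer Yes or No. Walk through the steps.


Rime (stressed vowel + following sounds) of 'wall': -all = /ɔːl/
Rime of 'fall': -all = /ɔːl/
/ɔːl/ and /ɔːl/ are the same ending sound, so the words rhyme.

Yes


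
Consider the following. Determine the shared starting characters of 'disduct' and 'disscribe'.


Compare from the start: 3 characters match: 'dis'. Mismatch at position 4: 'd' vs 's'.

dis


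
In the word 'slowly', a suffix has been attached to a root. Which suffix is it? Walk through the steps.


The word 'slowly' = 'slow' (root) + '-ly' (suffix). The suffix is '-ly'.

ly


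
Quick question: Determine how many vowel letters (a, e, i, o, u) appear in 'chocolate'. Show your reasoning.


Vowels in 'chocolate': o, o, a, e = 4 vowels.

4


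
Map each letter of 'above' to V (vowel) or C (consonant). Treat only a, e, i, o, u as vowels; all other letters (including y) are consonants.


Letter mapping: a = V, b = C, o = V, v = C, e = V.

VCVCV


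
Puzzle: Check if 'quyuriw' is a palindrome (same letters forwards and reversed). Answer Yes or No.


Forward: 'quyuriw'
Reversed: 'wiruyuq'
They differ.

No


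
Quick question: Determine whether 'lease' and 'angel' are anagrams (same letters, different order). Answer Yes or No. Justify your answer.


Sorted letters of 'lease': 'aeels'
Sorted letters of 'angel': 'aegln'
They do not match.

No


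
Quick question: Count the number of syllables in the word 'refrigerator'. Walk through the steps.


Break 'refrigerator' into syllables: re-frig-er-a-tor -> re | frig | er | a | tor = 5 syllables

5 syllables


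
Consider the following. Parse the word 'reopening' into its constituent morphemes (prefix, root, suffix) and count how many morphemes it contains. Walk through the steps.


Step 1: Identify prefix: 're' (meaning: again)
Step 2: Identify root: 'open'
Step 3: Identify suffix(es): 'ing'
Decomposition: re- (prefix: again) + open (root) + -ing (suffix: ongoing action)
Total morphemes: 3

3 morphemes (re- (prefix: again) + open (root) + -ing (suffix: ongoing action))


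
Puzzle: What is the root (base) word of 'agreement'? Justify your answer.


Remove suffix '-ment' from 'agreement' to get root 'agree'.

agree


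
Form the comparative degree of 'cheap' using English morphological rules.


Apply comparative formation (add -er): 'cheap' -> 'cheaper'.

cheaper


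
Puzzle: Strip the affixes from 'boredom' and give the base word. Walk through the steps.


Remove suffix '-dom' from 'boredom' to get root 'bore'.

bore


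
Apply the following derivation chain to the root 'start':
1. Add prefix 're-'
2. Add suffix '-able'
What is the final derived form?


Step 1: Add prefix 're-' to 'start' = 'restart'
Step 2: Add suffix '-able' to 'restart' = 'restartable'

restartable


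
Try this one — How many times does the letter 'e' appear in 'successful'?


Letter 'e' in 'successful': found at position(s) 5 = 1 occurrence(s).

1


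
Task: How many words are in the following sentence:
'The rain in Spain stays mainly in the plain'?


Split into words: The | rain | in | Spain | stays | mainly | in | the | plain = 9 words.

9


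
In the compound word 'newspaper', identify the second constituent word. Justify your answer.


Split 'newspaper' into 'news' + 'paper'. The second part is 'paper'.

paper


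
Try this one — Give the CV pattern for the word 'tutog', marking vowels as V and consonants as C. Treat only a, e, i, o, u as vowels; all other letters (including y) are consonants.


Letter mapping: t = C, u = V, t = C, o = V, g = C.

CVCVC


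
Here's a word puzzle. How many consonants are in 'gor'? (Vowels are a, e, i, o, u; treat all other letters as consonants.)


Consonants in 'gor': g, r = 2 consonants.

2


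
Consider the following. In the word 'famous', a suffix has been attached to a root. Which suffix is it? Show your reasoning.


The word 'famous' = 'fame' (root) + '-ous' (suffix). The suffix is '-ous'.

ous


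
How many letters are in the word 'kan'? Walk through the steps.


Spell out 'kan' and number each letter: k(1), a(2), n(3). Total: 3 letters.

3


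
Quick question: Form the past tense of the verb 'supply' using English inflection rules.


Apply rule: Change -y to -ied. 'supply' becomes 'supplied'.

supplied


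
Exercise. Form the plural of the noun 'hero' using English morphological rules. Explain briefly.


Apply rule: Add -es (consonant + o). 'hero' becomes 'heroes'.

heroes


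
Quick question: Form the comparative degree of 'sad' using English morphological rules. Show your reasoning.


Apply comparative formation (double final consonant, add -er): 'sad' -> 'sadder'.

sadder


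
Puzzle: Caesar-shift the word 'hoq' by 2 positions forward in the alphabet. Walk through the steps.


Shift each letter by 2: h -> j, o -> q, q -> s. Result: 'jqs'.

jqs


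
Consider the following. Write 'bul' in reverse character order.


Reverse 'bul' character by character: 'lub'.

lub


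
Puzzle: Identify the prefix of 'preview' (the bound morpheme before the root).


The word 'preview' = 'pre' (prefix) + 'view' (root). The prefix is 'pre'.

pre


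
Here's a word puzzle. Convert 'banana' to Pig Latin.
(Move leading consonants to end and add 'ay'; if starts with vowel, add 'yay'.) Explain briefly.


'banana': move consonant cluster 'b' to end and add 'ay': 'ananabay'.

ananabay


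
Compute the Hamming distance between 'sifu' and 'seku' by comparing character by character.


Alignment:
Position 1: 's' vs 's' = match
Position 2: 'i' vs 'e' = DIFFER
Position 3: 'f' vs 'k' = DIFFER
Position 4: 'u' vs 'u' = match
Total differences: 2

2


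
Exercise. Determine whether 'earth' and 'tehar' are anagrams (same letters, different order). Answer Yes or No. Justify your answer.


Sorted letters of 'earth': 'aehrt'
Sorted letters of 'tehar': 'aehrt'
They match.

Yes


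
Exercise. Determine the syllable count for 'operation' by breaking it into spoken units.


Break 'operation' into syllables: op-er-a-tion -> op | er | a | tion = 4 syllables

4 syllables


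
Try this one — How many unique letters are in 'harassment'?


Unique letters in 'harassment': {a, e, h, m, n, r, s, t} = 8 distinct letters.

8


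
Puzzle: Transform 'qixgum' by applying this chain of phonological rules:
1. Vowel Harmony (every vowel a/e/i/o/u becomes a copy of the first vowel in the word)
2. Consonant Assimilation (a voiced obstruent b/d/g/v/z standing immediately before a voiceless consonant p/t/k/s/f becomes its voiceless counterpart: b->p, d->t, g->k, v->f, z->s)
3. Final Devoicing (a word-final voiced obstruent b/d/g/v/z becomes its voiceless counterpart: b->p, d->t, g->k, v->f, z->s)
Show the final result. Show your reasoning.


Starting form: 'qixgum'
Rule 1: Vowel Harmony: all vowels become 'i' (matching first vowel). 'qixgum' -> 'qixgim'
Rule 2: Consonant Assimilation: no voiced obstruent (b/d/g/v/z) stands immediately before a voiceless consonant (p/t/k/s/f). No change.
Rule 3: Final Devoicing: final consonant 'm' is not one of the voiced obstruents b/d/g/v/z. No change.
Final form: 'qixgim'

qixgim


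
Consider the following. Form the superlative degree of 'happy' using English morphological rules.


Apply superlative formation (consonant + y: change y to i, add -est): 'happy' -> 'happiest'.

happiest


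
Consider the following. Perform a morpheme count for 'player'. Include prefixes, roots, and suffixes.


Decomposition: play (root) + -er (suffix) = 2 morpheme(s)

2 morphemes


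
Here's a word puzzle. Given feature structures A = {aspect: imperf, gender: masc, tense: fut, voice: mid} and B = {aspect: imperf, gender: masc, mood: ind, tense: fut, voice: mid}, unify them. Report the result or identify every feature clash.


Compare features:
aspect: A=imperf vs B=imperf -> unified: imperf
gender: A=masc vs B=masc -> unified: masc
mood: A=_ vs B=ind -> unified: ind
tense: A=fut vs B=fut -> unified: fut
voice: A=mid vs B=mid -> unified: mid
No clashes found.

Unified: {aspect: imperf, gender: masc, mood: ind, tense: fut, voice: mid}


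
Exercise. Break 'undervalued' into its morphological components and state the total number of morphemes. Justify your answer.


Step 1: Identify prefix: 'under' (meaning: beneath/insufficient)
Step 2: Identify root: 'value'
Step 3: Identify suffix(es): 'ed'
Decomposition: under- (prefix: beneath/insufficient) + value (root) + -ed (suffix: past)
Total morphemes: 3

3 morphemes (under- (prefix: beneath/insufficient) + value (root) + -ed (suffix: past))


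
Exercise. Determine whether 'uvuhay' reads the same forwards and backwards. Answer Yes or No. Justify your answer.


Forward: 'uvuhay'
Reversed: 'yahuvu'
They differ.

No


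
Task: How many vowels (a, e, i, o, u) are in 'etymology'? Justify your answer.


Vowels in 'etymology': e, o, o = 3 vowels.

3


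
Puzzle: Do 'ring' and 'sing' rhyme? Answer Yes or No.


Rime (stressed vowel + following sounds) of 'ring': -ing = /ɪŋ/
Rime of 'sing': -ing = /ɪŋ/
/ɪŋ/ and /ɪŋ/ are the same ending sound, so the words rhyme.

Yes


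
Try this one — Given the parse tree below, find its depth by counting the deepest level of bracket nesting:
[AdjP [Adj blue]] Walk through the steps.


Count bracket nesting levels:
'[' at pos 0: depth = 1
'[' at pos 6: depth = 2
Maximum depth reached: 2

2


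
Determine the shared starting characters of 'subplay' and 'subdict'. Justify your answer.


Compare from the start: 3 characters match: 'sub'. Mismatch at position 4: 'p' vs 'd'.

sub


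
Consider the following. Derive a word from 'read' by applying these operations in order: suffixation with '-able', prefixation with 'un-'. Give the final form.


Step 1: Add suffix '-able' to 'read' = 'readable'
Step 2: Add prefix 'un-' to 'readable' = 'unreadable'

unreadable


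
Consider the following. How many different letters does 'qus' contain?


Unique letters in 'qus': {q, s, u} = 3 distinct letters.

3


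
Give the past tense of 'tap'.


Apply rule: Double final consonant and add -ed. 'tap' becomes 'tapped'.

tapped


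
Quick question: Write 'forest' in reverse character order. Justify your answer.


Reverse 'forest' character by character: 'tserof'.

tserof


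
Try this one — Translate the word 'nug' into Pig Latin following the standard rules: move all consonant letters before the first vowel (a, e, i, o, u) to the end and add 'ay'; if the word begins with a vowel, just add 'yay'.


'nug': move consonant cluster 'n' to end and add 'ay': 'ugnay'.

ugnay


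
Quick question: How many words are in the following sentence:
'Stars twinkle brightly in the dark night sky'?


Split into words: Stars | twinkle | brightly | in | the | dark | night | sky = 8 words.

8


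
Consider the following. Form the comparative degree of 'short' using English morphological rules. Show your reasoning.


Apply comparative formation (add -er): 'short' -> 'shorter'.

shorter


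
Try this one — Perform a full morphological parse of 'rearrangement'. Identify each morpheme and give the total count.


Step 1: Identify prefix: 're' (meaning: again)
Step 2: Identify root: 'arrange'
Step 3: Identify suffix(es): 'ment'
Decomposition: re- (prefix: again) + arrange (root) + -ment (suffix: action/result)
Total morphemes: 3

3 morphemes (re- (prefix: again) + arrange (root) + -ment (suffix: action/result))


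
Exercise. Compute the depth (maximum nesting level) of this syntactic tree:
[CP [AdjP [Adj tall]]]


Count bracket nesting levels:
'[' at pos 0: depth = 1
'[' at pos 4: depth = 2
'[' at pos 10: depth = 3
Maximum depth reached: 3

3


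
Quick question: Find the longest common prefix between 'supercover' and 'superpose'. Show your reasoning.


Compare from the start: 5 characters match: 'super'. Mismatch at position 6: 'c' vs 'p'.

super


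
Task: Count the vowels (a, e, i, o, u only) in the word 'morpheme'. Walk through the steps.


Vowels in 'morpheme': o, e, e = 3 vowels.

3


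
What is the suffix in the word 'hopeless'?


The word 'hopeless' = 'hope' (root) + '-less' (suffix). The suffix is '-less'.

less


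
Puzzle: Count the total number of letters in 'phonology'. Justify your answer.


Spell out 'phonology' and number each letter: p(1), h(2), o(3), n(4), o(5), l(6), o(7), g(8), y(9). Total: 9 letters.

9


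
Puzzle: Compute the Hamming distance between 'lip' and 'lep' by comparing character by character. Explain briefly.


Alignment:
Position 1: 'l' vs 'l' = match
Position 2: 'i' vs 'e' = DIFFER
Position 3: 'p' vs 'p' = match
Total differences: 1

1


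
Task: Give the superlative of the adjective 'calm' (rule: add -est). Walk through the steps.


Apply superlative formation (add -est): 'calm' -> 'calmest'.

calmest


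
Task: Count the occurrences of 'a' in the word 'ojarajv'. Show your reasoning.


Letter 'a' in 'ojarajv': found at position(s) 3, 5 = 2 occurrence(s).

2


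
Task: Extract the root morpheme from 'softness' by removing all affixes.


Remove suffix '-ness' from 'softness' to get root 'soft'.

soft


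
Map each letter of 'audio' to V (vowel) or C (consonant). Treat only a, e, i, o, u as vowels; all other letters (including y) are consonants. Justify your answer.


Letter mapping: a = V, u = V, d = C, i = V, o = V.

VVCVV


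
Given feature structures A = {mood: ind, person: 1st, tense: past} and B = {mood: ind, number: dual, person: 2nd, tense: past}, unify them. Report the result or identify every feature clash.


Compare features:
mood: A=ind vs B=ind -> unified: ind
number: A=_ vs B=dual -> unified: dual
person: A=1st vs B=2nd -> CLASH
tense: A=past vs B=past -> unified: past
Clash detected on feature 'person' (1st vs 2nd); unification fails.

CLASH on 'person' (1st vs 2nd)


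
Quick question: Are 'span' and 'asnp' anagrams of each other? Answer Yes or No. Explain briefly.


Sorted letters of 'span': 'anps'
Sorted letters of 'asnp': 'anps'
They match.

Yes


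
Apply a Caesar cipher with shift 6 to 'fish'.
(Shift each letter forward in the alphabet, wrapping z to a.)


Shift each letter by 6: f -> l, i -> o, s -> y, h -> n. Result: 'loyn'.

loyn


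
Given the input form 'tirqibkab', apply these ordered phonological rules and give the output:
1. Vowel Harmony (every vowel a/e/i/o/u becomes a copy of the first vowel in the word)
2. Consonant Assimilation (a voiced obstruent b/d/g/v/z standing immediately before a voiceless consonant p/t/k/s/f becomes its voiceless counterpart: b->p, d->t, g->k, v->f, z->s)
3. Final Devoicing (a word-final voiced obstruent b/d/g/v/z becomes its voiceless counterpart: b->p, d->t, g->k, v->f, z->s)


Starting form: 'tirqibkab'
Rule 1: Vowel Harmony: all vowels become 'i' (matching first vowel). 'tirqibkab' -> 'tirqibkib'
Rule 2: Consonant Assimilation: voiced obstruent before voiceless consonant becomes voiceless ('bk' -> 'pk'). 'tirqibkib' -> 'tirqipkib'
Rule 3: Final Devoicing: word-final voiced obstruent 'b' becomes voiceless 'p'. 'tirqipkib' -> 'tirqipkip'
Final form: 'tirqipkip'

tirqipkip


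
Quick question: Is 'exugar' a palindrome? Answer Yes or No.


Forward: 'exugar'
Reversed: 'raguxe'
They differ.

No


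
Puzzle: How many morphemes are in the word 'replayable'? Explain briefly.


Decomposition: re- (prefix) + play (root) + -able (suffix) = 3 morpheme(s)

3 morphemes


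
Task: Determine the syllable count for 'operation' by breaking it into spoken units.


Break 'operation' into syllables: op-er-a-tion -> op | er | a | tion = 4 syllables

4 syllables


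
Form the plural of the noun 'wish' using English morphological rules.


Apply rule: Add -es (sibilant/fricative ending). 'wish' becomes 'wishes'.

wishes


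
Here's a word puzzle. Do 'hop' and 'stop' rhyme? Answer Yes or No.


Rime (stressed vowel + following sounds) of 'hop': -op = /ɒp/
Rime of 'stop': -op = /ɒp/
/ɒp/ and /ɒp/ are the same ending sound, so the words rhyme.

Yes


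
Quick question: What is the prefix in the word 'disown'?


The word 'disown' = 'dis' (prefix) + 'own' (root). The prefix is 'dis'.

dis


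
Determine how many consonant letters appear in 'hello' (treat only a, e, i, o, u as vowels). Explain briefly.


Consonants in 'hello': h, l, l = 3 consonants.

3


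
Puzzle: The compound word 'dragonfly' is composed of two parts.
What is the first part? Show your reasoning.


Split 'dragonfly' into 'dragon' + 'fly'. The first part is 'dragon'.

dragon


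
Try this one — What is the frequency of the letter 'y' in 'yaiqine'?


Letter 'y' in 'yaiqine': found at position(s) 1 = 1 occurrence(s).

1


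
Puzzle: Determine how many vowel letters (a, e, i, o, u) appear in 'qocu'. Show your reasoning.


Vowels in 'qocu': o, u = 2 vowels.

2


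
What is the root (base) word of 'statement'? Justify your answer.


Remove suffix '-ment' from 'statement' to get root 'state'.

state


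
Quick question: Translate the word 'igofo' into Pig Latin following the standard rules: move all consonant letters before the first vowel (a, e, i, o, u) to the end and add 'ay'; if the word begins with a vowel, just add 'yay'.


'igofo' starts with a vowel, so add 'yay': 'igofoyay'.

igofoyay


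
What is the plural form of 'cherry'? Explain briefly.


Apply rule: Change -y to -ies (consonant + y). 'cherry' becomes 'cherries'.

cherries


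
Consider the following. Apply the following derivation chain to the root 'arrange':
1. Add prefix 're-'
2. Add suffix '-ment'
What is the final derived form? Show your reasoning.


Step 1: Add prefix 're-' to 'arrange' = 'rearrange'
Step 2: Add suffix '-ment' to 'rearrange' = 'rearrangement'

rearrangement


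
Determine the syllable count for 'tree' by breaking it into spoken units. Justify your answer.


Break 'tree' into syllables: tree -> tree = 1 syllable

1 syllable


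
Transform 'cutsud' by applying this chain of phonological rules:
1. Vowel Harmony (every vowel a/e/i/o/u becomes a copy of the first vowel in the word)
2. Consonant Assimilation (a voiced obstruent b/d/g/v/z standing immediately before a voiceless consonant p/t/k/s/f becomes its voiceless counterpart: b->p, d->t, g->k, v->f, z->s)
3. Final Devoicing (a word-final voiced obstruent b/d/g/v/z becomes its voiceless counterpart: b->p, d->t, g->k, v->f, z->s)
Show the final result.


Starting form: 'cutsud'
Rule 1: Vowel Harmony: all vowels already match. No change.
Rule 2: Consonant Assimilation: no voiced obstruent (b/d/g/v/z) stands immediately before a voiceless consonant (p/t/k/s/f). No change.
Rule 3: Final Devoicing: word-final voiced obstruent 'd' becomes voiceless 't'. 'cutsud' -> 'cutsut'
Final form: 'cutsut'

cutsut


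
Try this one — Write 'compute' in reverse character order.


Reverse 'compute' character by character: 'etupmoc'.

etupmoc


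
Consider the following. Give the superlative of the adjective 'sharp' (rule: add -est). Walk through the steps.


Apply superlative formation (add -est): 'sharp' -> 'sharpest'.

sharpest


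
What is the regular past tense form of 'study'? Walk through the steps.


Apply rule: Change -y to -ied. 'study' becomes 'studied'.

studied


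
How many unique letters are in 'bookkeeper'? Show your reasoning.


Unique letters in 'bookkeeper': {b, e, k, o, p, r} = 6 distinct letters.

6


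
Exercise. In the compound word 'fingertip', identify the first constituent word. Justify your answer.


Split 'fingertip' into 'finger' + 'tip'. The first part is 'finger'.

finger
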